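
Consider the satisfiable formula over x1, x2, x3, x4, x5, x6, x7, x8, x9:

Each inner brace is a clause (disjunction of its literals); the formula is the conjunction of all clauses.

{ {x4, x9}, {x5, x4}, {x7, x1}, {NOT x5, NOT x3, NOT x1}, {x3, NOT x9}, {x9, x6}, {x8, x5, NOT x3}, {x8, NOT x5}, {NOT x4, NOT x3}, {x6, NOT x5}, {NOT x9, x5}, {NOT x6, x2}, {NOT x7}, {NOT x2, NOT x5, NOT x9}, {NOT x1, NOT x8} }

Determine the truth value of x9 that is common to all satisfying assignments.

False

Suppose x9 = true.
The clause (x3) is unit, so x3 = true.
The clause (NOT x4) is unit, so x4 = false.
The clause (x5) is unit, so x5 = true.
The clause (NOT x1) is unit, so x1 = false.
The clause (x7) is unit, so x7 = true.
But (NOT x7) is also a unit clause — contradiction.
So every satisfying assignment has x9 = False.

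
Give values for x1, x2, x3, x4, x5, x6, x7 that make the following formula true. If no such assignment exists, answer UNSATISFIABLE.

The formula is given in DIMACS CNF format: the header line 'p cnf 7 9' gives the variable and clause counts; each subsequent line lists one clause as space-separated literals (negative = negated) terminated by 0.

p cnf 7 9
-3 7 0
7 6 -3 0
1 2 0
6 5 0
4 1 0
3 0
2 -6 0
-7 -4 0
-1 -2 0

x1: True, x2: False, x3: True, x4: False, x5: True, x6: False, x7: True

(x3) alone gives x3 = True.
(x7) alone gives x7 = True.
(¬x4) alone gives x4 = False.
(x1) alone gives x1 = True.
(¬x2) alone gives x2 = False.
(¬x6) alone gives x6 = False.
(x5) alone gives x5 = True.
Every clause now holds.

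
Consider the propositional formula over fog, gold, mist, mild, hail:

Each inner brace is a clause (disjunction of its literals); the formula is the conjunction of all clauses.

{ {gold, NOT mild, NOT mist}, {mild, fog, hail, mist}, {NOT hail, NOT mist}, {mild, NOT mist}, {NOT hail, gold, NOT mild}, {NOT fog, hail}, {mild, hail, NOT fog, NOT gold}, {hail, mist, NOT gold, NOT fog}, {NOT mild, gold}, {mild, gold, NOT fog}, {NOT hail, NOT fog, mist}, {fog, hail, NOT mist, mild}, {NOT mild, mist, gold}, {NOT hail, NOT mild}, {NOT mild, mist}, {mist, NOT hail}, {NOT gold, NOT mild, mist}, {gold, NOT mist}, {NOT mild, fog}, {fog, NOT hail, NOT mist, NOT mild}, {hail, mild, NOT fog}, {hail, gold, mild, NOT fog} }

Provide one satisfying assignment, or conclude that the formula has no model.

UNSATISFIABLE

Suppose hail = false.
The clause (NOT fog) is unit, so fog = false.
The clause (NOT mild) is unit, so mild = false.
The clause (mist) is unit, so mist = true.
That conflicts with the unit clause (NOT mist).
That branch fails; take hail = true instead.
The clause (NOT mist) is unit, so mist = false.
That conflicts with the unit clause (mist).
Neither hail = true nor hail = false works.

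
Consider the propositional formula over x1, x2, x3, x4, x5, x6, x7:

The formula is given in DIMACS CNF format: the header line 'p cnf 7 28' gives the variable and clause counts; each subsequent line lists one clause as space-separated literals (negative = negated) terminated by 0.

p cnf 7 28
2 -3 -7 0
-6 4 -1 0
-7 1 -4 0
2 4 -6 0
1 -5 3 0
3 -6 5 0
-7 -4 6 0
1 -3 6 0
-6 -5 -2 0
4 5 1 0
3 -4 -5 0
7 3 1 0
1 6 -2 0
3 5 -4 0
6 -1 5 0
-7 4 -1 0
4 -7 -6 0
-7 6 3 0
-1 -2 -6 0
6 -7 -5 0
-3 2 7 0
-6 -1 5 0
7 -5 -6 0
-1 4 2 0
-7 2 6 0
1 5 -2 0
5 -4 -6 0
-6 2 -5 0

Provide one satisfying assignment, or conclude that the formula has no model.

Branch on x2: set x2 = True.
Branch on x6: set x6 = False.
From the singleton clause (x1), x1 = True.
From the singleton clause (x5), x5 = True.
From the singleton clause (¬x7), x7 = False.
Branch on x3: set x3 = False.
From the singleton clause (¬x4), x4 = False.
All clauses are satisfied.

x1: True,  x2: True,  x3: False,  x4: False,  x5: True,  x6: False,  x7: False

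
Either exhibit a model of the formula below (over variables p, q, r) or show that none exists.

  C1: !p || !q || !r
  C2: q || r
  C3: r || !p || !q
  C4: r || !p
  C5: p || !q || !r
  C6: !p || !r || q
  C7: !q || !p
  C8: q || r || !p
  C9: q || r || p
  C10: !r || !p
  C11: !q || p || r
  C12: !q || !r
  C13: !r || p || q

UNSATISFIABLE

Branch on q: set q = true.
From the singleton clause (!p), p = false.
From the singleton clause (!r), r = false.
Now (r) is unsatisfied and unit — conflict.
Undo q and try q = false.
From the singleton clause (r), r = true.
From the singleton clause (!p), p = false.
Now (p) is unsatisfied and unit — conflict.
Either choice for q ends in contradiction.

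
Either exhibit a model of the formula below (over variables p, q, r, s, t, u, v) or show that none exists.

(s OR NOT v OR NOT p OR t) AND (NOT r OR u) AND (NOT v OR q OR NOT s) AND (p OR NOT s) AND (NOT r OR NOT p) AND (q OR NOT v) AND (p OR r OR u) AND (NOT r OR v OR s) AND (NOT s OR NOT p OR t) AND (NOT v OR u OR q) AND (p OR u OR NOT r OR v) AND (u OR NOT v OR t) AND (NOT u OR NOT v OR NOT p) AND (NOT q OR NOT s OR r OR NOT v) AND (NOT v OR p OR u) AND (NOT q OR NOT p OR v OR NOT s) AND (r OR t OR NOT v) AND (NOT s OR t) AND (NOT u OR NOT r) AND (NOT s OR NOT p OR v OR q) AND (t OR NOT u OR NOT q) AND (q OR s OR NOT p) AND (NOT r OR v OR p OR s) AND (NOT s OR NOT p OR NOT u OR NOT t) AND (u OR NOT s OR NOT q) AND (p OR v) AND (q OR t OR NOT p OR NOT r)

p=true,  q=true,  r=false,  s=false,  t=true,  u=false,  v=false

Try r = false.
Try p = true.
Try q = true.
Try s = false.
Try v = false.
Try t = true.
Every clause is now satisfied; u is unconstrained.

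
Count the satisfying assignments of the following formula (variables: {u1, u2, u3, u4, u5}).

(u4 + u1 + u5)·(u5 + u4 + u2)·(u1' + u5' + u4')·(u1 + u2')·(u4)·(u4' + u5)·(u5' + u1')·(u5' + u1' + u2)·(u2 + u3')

1

There are 2^5 = 32 truth assignments over (u1, u2, u3, u4, u5).
Split on u4. With u4 = 1, the clauses containing u4 are satisfied and u4' drops from the rest; 1 of the 2^4 = 16 assignments to the other variables satisfy what remains.
With u4 = 0, by the same count on the reduced clause set, 0 assignments work.
Total: 1 + 0 = 1.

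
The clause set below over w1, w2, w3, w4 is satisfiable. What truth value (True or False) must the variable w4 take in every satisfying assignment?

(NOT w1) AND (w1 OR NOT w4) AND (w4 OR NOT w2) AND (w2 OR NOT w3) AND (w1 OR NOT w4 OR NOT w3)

Suppose w4 = true.
From the singleton clause (NOT w1), w1 = false.
Now (w1) is unsatisfied and unit — conflict.
So every satisfying assignment has w4 = False.

False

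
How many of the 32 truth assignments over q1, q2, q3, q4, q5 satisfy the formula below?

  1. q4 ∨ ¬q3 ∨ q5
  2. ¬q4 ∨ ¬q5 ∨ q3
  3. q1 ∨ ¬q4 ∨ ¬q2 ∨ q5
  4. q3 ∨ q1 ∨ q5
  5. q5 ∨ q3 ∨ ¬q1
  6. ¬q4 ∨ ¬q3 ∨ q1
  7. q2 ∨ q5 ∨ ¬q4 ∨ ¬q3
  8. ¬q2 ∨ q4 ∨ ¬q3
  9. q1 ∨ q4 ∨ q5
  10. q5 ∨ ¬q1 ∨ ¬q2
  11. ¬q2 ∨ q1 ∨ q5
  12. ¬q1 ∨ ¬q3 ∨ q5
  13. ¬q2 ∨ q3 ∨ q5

There are 2^5 = 32 truth assignments over (q1, q2, q3, q4, q5).
Split on q2. With q2 = True, the clauses containing q2 are satisfied and ¬q2 drops from the rest; 3 of the 2^4 = 16 assignments to the other variables satisfy what remains.
With q2 = False, by the same count on the reduced clause set, 5 assignments work.
Total: 3 + 5 = 8.

8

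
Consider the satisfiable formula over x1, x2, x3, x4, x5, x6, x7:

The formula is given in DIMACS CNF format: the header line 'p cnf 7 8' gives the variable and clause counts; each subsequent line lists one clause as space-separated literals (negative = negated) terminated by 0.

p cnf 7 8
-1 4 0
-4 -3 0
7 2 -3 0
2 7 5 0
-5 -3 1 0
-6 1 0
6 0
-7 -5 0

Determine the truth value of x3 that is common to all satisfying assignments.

Suppose x3 = True.
Unit clause (¬x4) forces x4 = False.
Unit clause (¬x1) forces x1 = False.
Unit clause (¬x5) forces x5 = False.
Unit clause (¬x6) forces x6 = False.
But (x6) is also a unit clause — contradiction.
So every satisfying assignment has x3 = False.

False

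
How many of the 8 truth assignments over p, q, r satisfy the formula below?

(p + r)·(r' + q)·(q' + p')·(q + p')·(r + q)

There are 2^3 = 8 truth assignments over (p, q, r).
Split on p. With p = 1, the clauses containing p are satisfied and p' drops from the rest; 0 of the 2^2 = 4 assignments to the other variables satisfy what remains.
With p = 0, by the same count on the reduced clause set, 1 assignment works.
Total: 0 + 1 = 1.

1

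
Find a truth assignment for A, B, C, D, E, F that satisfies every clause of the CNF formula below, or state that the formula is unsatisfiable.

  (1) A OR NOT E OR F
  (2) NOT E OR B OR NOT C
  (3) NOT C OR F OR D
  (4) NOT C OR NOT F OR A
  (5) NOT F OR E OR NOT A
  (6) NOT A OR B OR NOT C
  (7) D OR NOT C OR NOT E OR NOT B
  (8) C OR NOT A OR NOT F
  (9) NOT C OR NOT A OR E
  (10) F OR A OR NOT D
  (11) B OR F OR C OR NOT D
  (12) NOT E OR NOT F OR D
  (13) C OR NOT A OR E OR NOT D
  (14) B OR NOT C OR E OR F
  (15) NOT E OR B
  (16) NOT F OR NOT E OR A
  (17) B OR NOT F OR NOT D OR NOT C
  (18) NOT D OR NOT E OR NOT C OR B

A ↦ true, B ↦ false, C ↦ false, D ↦ false, E ↦ false, F ↦ false

Case E = false:
Case F = false:
Case C = false:
Case A = true:
Unit clause (NOT D) forces D = false.
Every clause is now satisfied; B is unconstrained.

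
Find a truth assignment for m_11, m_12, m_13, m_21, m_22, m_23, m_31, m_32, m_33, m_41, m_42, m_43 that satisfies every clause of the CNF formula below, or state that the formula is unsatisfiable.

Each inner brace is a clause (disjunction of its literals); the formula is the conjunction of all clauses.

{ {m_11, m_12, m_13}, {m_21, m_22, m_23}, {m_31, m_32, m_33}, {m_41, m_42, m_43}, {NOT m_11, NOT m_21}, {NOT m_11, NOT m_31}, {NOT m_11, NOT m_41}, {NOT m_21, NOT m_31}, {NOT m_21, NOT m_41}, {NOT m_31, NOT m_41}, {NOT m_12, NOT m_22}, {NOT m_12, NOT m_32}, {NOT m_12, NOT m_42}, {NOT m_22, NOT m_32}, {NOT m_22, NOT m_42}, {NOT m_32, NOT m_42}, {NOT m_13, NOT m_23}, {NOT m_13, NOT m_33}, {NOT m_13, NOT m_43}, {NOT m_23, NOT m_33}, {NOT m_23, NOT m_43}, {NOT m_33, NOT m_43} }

UNSATISFIABLE

Try m_11 = false.
Try m_12 = true.
The clause (NOT m_22) is unit, so m_22 = false.
The clause (NOT m_32) is unit, so m_32 = false.
The clause (NOT m_42) is unit, so m_42 = false.
Try m_21 = true.
The clause (NOT m_31) is unit, so m_31 = false.
The clause (m_33) is unit, so m_33 = true.
The clause (NOT m_41) is unit, so m_41 = false.
The clause (m_43) is unit, so m_43 = true.
Now (NOT m_43) is unsatisfied and unit — conflict.
Backtrack on m_21: now try m_21 = false.
The clause (m_23) is unit, so m_23 = true.
The clause (NOT m_13) is unit, so m_13 = false.
The clause (NOT m_33) is unit, so m_33 = false.
The clause (m_31) is unit, so m_31 = true.
The clause (NOT m_41) is unit, so m_41 = false.
The clause (m_43) is unit, so m_43 = true.
Now (NOT m_43) is unsatisfied and unit — conflict.
Either choice for m_21 ends in contradiction.
Backtrack on m_12: now try m_12 = false.
The clause (m_13) is unit, so m_13 = true.
The clause (NOT m_23) is unit, so m_23 = false.
The clause (NOT m_33) is unit, so m_33 = false.
The clause (NOT m_43) is unit, so m_43 = false.
Try m_21 = true.
The clause (NOT m_31) is unit, so m_31 = false.
The clause (m_32) is unit, so m_32 = true.
The clause (NOT m_41) is unit, so m_41 = false.
The clause (m_42) is unit, so m_42 = true.
Now (NOT m_42) is unsatisfied and unit — conflict.
Backtrack on m_21: now try m_21 = false.
The clause (m_22) is unit, so m_22 = true.
The clause (NOT m_32) is unit, so m_32 = false.
The clause (m_31) is unit, so m_31 = true.
The clause (NOT m_41) is unit, so m_41 = false.
The clause (m_42) is unit, so m_42 = true.
Now (NOT m_42) is unsatisfied and unit — conflict.
Either choice for m_21 ends in contradiction.
Either choice for m_12 ends in contradiction.
Backtrack on m_11: now try m_11 = true.
The clause (NOT m_21) is unit, so m_21 = false.
The clause (NOT m_31) is unit, so m_31 = false.
The clause (NOT m_41) is unit, so m_41 = false.
Try m_22 = true.
The clause (NOT m_12) is unit, so m_12 = false.
The clause (NOT m_32) is unit, so m_32 = false.
The clause (m_33) is unit, so m_33 = true.
The clause (NOT m_42) is unit, so m_42 = false.
The clause (m_43) is unit, so m_43 = true.
Now (NOT m_43) is unsatisfied and unit — conflict.
Backtrack on m_22: now try m_22 = false.
The clause (m_23) is unit, so m_23 = true.
The clause (NOT m_13) is unit, so m_13 = false.
The clause (NOT m_33) is unit, so m_33 = false.
The clause (m_32) is unit, so m_32 = true.
The clause (NOT m_12) is unit, so m_12 = false.
The clause (NOT m_42) is unit, so m_42 = false.
The clause (m_43) is unit, so m_43 = true.
Now (NOT m_43) is unsatisfied and unit — conflict.
Either choice for m_22 ends in contradiction.
Either choice for m_11 ends in contradiction.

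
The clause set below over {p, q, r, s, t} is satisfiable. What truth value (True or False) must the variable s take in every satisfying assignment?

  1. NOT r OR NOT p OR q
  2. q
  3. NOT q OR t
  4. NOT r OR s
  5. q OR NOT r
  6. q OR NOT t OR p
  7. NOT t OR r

True

Suppose s = false.
Unit clause (q) forces q = true.
Unit clause (t) forces t = true.
Unit clause (NOT r) forces r = false.
Now (r) is unsatisfied and unit — conflict.
So every satisfying assignment has s = True.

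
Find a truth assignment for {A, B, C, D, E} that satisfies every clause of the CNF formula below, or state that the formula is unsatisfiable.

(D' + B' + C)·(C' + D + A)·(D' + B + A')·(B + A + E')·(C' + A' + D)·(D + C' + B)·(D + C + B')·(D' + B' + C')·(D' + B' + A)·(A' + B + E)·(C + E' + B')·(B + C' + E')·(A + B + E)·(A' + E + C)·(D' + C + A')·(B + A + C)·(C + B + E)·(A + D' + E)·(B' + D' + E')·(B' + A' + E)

A=1, B=0, C=0, D=0, E=1

Suppose D = 0.
Suppose C = 0.
From the singleton clause (B'), B = 0.
From the singleton clause (A), A = 1.
From the singleton clause (E), E = 1.
Every clause now holds.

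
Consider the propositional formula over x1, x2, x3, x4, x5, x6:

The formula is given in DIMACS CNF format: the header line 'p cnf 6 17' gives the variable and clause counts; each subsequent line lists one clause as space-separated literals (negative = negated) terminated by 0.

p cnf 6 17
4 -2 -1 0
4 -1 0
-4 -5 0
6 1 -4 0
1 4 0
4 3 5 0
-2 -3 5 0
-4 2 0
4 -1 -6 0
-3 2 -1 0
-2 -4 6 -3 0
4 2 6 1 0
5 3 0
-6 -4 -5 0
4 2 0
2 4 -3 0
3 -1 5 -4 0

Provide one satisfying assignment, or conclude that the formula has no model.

UNSATISFIABLE

Suppose x4 = True.
Unit clause (¬x5) forces x5 = False.
Unit clause (x2) forces x2 = True.
Unit clause (¬x3) forces x3 = False.
Now (x3) is unsatisfied and unit — conflict.
Undo x4 and try x4 = False.
Unit clause (¬x1) forces x1 = False.
Now (x1) is unsatisfied and unit — conflict.
Either choice for x4 ends in contradiction.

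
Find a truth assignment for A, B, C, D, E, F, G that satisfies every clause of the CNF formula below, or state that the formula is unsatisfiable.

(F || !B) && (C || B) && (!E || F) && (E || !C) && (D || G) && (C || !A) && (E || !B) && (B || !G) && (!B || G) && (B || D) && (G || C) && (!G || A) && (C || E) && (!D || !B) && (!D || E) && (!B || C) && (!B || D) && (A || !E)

Try F = true.
Try C = true.
The clause (E) is unit, so E = true.
The clause (A) is unit, so A = true.
Try D = true.
The clause (!B) is unit, so B = false.
The clause (!G) is unit, so G = false.
Every clause now holds.

A ↦ true, B ↦ false, C ↦ true, D ↦ true, E ↦ true, F ↦ true, G ↦ false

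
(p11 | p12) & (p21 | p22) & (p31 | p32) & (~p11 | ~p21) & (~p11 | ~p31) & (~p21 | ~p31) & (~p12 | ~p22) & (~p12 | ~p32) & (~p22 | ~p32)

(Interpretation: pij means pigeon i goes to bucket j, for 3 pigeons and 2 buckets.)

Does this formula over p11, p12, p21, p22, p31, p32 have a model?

Branch on p11: set p11 = 1.
From the singleton clause (~p21), p21 = 0.
From the singleton clause (p22), p22 = 1.
From the singleton clause (~p31), p31 = 0.
From the singleton clause (p32), p32 = 1.
Now (~p32) is unsatisfied and unit — conflict.
Undo p11 and try p11 = 0.
From the singleton clause (p12), p12 = 1.
From the singleton clause (~p22), p22 = 0.
From the singleton clause (p21), p21 = 1.
From the singleton clause (~p31), p31 = 0.
From the singleton clause (p32), p32 = 1.
Now (~p32) is unsatisfied and unit — conflict.
Both values of p11 lead to a conflict.
No assignment satisfies every clause.

Unsatisfiable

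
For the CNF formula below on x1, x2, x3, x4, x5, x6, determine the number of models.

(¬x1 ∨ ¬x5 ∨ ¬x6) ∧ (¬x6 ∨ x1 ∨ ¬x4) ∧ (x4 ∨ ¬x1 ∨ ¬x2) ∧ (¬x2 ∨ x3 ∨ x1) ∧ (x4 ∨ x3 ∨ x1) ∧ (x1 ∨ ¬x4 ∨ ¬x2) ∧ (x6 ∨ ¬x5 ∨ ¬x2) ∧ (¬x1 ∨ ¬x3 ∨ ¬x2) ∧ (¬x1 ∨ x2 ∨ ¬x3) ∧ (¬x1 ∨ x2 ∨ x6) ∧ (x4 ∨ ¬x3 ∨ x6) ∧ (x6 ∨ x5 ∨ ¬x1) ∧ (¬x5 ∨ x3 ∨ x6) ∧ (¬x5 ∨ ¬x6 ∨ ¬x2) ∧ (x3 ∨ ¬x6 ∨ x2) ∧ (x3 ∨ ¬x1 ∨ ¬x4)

6

There are 2^6 = 64 truth assignments over (x1, x2, x3, x4, x5, x6).
Split on x2. With x2 = True, the clauses containing x2 are satisfied and ¬x2 drops from the rest; 1 of the 2^5 = 32 assignments to the other variables satisfy what remains.
With x2 = False, by the same count on the reduced clause set, 5 assignments work.
(One model: x1=F, x2=F, x3=F, x4=T, x5=F, x6=F.)
Total: 1 + 5 = 6.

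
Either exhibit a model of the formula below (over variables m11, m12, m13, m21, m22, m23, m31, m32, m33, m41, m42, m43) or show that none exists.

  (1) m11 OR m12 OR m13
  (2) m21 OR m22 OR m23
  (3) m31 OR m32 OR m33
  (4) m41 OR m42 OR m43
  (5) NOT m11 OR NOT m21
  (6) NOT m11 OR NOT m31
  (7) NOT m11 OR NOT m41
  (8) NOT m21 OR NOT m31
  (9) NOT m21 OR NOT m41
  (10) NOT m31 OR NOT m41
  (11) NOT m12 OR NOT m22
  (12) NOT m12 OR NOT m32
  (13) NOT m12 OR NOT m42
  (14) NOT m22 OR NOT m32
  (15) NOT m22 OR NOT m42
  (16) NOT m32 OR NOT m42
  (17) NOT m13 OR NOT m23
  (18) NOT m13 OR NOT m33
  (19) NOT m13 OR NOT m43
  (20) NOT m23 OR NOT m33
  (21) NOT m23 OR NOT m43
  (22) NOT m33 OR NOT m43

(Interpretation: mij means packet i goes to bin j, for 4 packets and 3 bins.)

Branch on m11: set m11 = false.
Branch on m12: set m12 = true.
(NOT m22) alone gives m22 = false.
(NOT m32) alone gives m32 = false.
(NOT m42) alone gives m42 = false.
Branch on m21: set m21 = true.
(NOT m31) alone gives m31 = false.
(m33) alone gives m33 = true.
(NOT m41) alone gives m41 = false.
(m43) alone gives m43 = true.
Now (NOT m43) is unsatisfied and unit — conflict.
Backtrack on m21: now try m21 = false.
(m23) alone gives m23 = true.
(NOT m13) alone gives m13 = false.
(NOT m33) alone gives m33 = false.
(m31) alone gives m31 = true.
(NOT m41) alone gives m41 = false.
(m43) alone gives m43 = true.
Now (NOT m43) is unsatisfied and unit — conflict.
Neither m21 = true nor m21 = false works.
Backtrack on m12: now try m12 = false.
(m13) alone gives m13 = true.
(NOT m23) alone gives m23 = false.
(NOT m33) alone gives m33 = false.
(NOT m43) alone gives m43 = false.
Branch on m21: set m21 = true.
(NOT m31) alone gives m31 = false.
(m32) alone gives m32 = true.
(NOT m41) alone gives m41 = false.
(m42) alone gives m42 = true.
Now (NOT m42) is unsatisfied and unit — conflict.
Backtrack on m21: now try m21 = false.
(m22) alone gives m22 = true.
(NOT m32) alone gives m32 = false.
(m31) alone gives m31 = true.
(NOT m41) alone gives m41 = false.
(m42) alone gives m42 = true.
Now (NOT m42) is unsatisfied and unit — conflict.
Neither m21 = true nor m21 = false works.
Neither m12 = true nor m12 = false works.
Backtrack on m11: now try m11 = true.
(NOT m21) alone gives m21 = false.
(NOT m31) alone gives m31 = false.
(NOT m41) alone gives m41 = false.
Branch on m22: set m22 = true.
(NOT m12) alone gives m12 = false.
(NOT m32) alone gives m32 = false.
(m33) alone gives m33 = true.
(NOT m42) alone gives m42 = false.
(m43) alone gives m43 = true.
Now (NOT m43) is unsatisfied and unit — conflict.
Backtrack on m22: now try m22 = false.
(m23) alone gives m23 = true.
(NOT m13) alone gives m13 = false.
(NOT m33) alone gives m33 = false.
(m32) alone gives m32 = true.
(NOT m12) alone gives m12 = false.
(NOT m42) alone gives m42 = false.
(m43) alone gives m43 = true.
Now (NOT m43) is unsatisfied and unit — conflict.
Neither m22 = true nor m22 = false works.
Neither m11 = true nor m11 = false works.

UNSATISFIABLE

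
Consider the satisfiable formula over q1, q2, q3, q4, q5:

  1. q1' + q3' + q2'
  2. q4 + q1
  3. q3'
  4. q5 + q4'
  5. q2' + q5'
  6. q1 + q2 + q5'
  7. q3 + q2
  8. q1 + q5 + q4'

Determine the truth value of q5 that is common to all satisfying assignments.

False

Suppose q5 = 1.
Unit clause (q3') forces q3 = 0.
Unit clause (q2') forces q2 = 0.
But (q2) is also a unit clause — contradiction.
So every satisfying assignment has q5 = False.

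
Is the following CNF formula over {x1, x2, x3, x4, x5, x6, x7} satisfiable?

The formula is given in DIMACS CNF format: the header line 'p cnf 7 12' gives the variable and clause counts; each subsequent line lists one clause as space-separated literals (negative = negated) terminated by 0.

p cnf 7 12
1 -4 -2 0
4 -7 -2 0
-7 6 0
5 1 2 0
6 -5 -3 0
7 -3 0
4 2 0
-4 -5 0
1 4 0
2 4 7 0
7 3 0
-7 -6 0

No, unsatisfiable

Suppose x7 = False.
The clause (¬x3) is unit, so x3 = False.
Now (x3) is unsatisfied and unit — conflict.
So x7 must be the other value — set x7 = True.
The clause (x6) is unit, so x6 = True.
Now (¬x6) is unsatisfied and unit — conflict.
Both values of x7 lead to a conflict.
No assignment satisfies every clause.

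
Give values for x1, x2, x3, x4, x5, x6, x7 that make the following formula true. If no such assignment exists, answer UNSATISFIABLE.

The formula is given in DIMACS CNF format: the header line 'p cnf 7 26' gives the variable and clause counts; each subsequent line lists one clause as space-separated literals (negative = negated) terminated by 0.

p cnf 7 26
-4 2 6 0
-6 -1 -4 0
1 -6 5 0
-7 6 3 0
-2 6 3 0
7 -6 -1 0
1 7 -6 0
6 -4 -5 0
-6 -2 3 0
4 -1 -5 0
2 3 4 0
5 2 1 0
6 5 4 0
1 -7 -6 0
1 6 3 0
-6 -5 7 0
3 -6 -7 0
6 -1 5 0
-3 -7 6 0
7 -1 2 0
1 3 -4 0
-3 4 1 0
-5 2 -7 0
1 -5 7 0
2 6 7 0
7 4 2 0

x1=True,  x2=False,  x3=True,  x4=False,  x5=False,  x6=True,  x7=True

Case x4 = False:
Case x1 = True:
The clause (¬x5) is unit, so x5 = False.
The clause (x6) is unit, so x6 = True.
The clause (x7) is unit, so x7 = True.
The clause (x3) is unit, so x3 = True.
Every clause is now satisfied; x2 is unconstrained.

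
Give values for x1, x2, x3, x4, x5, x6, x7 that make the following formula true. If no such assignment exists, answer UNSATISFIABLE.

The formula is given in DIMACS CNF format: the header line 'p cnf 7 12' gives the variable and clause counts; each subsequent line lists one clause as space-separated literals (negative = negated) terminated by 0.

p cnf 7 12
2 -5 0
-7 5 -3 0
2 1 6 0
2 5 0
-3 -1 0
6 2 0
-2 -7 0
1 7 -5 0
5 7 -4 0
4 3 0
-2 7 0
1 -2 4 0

Try x2 = True.
From the singleton clause (¬x7), x7 = False.
Now (x7) is unsatisfied and unit — conflict.
That branch fails; take x2 = False instead.
From the singleton clause (¬x5), x5 = False.
Now (x5) is unsatisfied and unit — conflict.
Either choice for x2 ends in contradiction.

UNSATISFIABLE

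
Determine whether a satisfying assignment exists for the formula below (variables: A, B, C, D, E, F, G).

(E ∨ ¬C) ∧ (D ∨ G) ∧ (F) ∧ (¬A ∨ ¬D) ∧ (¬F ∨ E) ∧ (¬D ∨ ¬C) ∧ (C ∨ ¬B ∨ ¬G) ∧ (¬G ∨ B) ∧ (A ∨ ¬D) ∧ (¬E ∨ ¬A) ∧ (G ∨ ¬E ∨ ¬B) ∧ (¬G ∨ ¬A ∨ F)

Yes, satisfiable

(F) alone gives F = True.
(E) alone gives E = True.
(¬A) alone gives A = False.
(¬D) alone gives D = False.
(G) alone gives G = True.
(B) alone gives B = True.
(C) alone gives C = True.
Every clause now holds.
A satisfying assignment: A=False,  B=True,  C=True,  D=False,  E=True,  F=True,  G=True.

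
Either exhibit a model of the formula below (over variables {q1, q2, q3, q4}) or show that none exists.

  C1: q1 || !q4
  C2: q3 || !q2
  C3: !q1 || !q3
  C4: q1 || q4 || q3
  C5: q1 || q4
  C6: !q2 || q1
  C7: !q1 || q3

UNSATISFIABLE

Case q1 = true:
(!q3) alone gives q3 = false.
That conflicts with the unit clause (q3).
That branch fails; take q1 = false instead.
(!q4) alone gives q4 = false.
That conflicts with the unit clause (q4).
Neither q1 = true nor q1 = false works.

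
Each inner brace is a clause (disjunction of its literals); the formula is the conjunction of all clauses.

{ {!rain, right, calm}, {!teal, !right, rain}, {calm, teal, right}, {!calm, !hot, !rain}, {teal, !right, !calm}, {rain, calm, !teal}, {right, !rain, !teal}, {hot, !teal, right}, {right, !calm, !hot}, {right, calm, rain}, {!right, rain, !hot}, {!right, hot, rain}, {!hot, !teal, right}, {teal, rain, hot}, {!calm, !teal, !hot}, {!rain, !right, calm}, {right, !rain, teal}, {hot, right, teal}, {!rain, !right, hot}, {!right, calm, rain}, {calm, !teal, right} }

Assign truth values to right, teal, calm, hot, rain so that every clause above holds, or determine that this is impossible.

UNSATISFIABLE

Try rain = false.
Try teal = false.
(hot) alone gives hot = true.
(!right) alone gives right = false.
(calm) alone gives calm = true.
But (!calm) is also a unit clause — contradiction.
That branch fails; take teal = true instead.
(!right) alone gives right = false.
(calm) alone gives calm = true.
(hot) alone gives hot = true.
But (!hot) is also a unit clause — contradiction.
Both values of teal lead to a conflict.
That branch fails; take rain = true instead.
Try right = true.
(calm) alone gives calm = true.
(!hot) alone gives hot = false.
But (hot) is also a unit clause — contradiction.
That branch fails; take right = false instead.
(calm) alone gives calm = true.
(!hot) alone gives hot = false.
(!teal) alone gives teal = false.
But (teal) is also a unit clause — contradiction.
Both values of right lead to a conflict.
Both values of rain lead to a conflict.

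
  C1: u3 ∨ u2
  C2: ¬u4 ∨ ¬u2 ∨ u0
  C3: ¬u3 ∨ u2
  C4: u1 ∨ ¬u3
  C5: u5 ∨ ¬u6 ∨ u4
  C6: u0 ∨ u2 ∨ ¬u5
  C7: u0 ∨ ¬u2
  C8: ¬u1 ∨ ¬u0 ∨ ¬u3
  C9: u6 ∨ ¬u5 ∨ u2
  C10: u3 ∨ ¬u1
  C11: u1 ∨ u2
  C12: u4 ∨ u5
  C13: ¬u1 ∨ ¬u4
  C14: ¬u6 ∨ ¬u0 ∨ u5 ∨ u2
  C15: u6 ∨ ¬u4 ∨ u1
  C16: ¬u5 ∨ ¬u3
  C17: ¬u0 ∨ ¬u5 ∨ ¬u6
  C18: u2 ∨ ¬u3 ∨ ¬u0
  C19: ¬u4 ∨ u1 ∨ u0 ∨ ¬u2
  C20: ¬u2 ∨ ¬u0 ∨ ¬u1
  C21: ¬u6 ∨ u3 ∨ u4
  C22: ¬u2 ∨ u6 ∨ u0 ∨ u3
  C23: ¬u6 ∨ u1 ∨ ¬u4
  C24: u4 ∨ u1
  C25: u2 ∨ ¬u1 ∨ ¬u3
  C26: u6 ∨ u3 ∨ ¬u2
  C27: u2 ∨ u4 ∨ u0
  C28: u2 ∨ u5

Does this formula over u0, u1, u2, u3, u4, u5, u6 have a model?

Unsatisfiable

Try u3 = True.
From the singleton clause (u2), u2 = True.
From the singleton clause (u1), u1 = True.
From the singleton clause (u0), u0 = True.
But (¬u0) is also a unit clause — contradiction.
That branch fails; take u3 = False instead.
From the singleton clause (u2), u2 = True.
From the singleton clause (u0), u0 = True.
From the singleton clause (¬u1), u1 = False.
From the singleton clause (u4), u4 = True.
From the singleton clause (u6), u6 = True.
But (¬u6) is also a unit clause — contradiction.
Either choice for u3 ends in contradiction.
No assignment satisfies every clause.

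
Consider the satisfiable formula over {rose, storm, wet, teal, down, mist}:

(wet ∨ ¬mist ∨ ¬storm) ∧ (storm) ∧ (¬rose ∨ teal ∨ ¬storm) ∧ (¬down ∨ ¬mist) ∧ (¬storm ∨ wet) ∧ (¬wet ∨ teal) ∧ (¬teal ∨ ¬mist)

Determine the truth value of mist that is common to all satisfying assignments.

False

Suppose mist = True.
(storm) alone gives storm = True.
(wet) alone gives wet = True.
(¬down) alone gives down = False.
(teal) alone gives teal = True.
That conflicts with the unit clause (¬teal).
So every satisfying assignment has mist = False.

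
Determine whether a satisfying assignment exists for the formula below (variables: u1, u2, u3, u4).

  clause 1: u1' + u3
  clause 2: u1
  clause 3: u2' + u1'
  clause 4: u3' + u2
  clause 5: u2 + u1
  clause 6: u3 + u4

No

The clause (u1) is unit, so u1 = 1.
The clause (u3) is unit, so u3 = 1.
The clause (u2') is unit, so u2 = 0.
But (u2) is also a unit clause — contradiction.
No assignment satisfies every clause.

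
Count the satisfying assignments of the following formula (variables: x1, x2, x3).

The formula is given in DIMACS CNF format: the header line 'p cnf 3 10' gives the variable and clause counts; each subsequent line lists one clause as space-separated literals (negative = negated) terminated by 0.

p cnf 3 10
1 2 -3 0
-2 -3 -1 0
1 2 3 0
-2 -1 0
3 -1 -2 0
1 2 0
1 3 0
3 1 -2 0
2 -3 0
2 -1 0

1

There are 2^3 = 8 truth assignments over (x1, x2, x3).
Split on x3. With x3 = True, the clauses containing x3 are satisfied and ¬x3 drops from the rest; 1 of the 2^2 = 4 assignments to the other variables satisfy what remains.
With x3 = False, by the same count on the reduced clause set, 0 assignments work.
(One model: x1=F, x2=T, x3=T.)
Total: 1 + 0 = 1.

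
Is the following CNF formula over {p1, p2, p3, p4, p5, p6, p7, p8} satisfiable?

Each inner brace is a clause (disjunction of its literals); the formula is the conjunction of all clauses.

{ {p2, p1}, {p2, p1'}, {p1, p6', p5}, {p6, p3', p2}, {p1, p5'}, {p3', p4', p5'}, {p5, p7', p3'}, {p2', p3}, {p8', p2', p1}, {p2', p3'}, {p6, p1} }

Case p2 = 1:
From the singleton clause (p3), p3 = 1.
Now (p3') is unsatisfied and unit — conflict.
That branch fails; take p2 = 0 instead.
From the singleton clause (p1), p1 = 1.
Now (p1') is unsatisfied and unit — conflict.
Neither p2 = 1 nor p2 = 0 works.
No assignment satisfies every clause.

No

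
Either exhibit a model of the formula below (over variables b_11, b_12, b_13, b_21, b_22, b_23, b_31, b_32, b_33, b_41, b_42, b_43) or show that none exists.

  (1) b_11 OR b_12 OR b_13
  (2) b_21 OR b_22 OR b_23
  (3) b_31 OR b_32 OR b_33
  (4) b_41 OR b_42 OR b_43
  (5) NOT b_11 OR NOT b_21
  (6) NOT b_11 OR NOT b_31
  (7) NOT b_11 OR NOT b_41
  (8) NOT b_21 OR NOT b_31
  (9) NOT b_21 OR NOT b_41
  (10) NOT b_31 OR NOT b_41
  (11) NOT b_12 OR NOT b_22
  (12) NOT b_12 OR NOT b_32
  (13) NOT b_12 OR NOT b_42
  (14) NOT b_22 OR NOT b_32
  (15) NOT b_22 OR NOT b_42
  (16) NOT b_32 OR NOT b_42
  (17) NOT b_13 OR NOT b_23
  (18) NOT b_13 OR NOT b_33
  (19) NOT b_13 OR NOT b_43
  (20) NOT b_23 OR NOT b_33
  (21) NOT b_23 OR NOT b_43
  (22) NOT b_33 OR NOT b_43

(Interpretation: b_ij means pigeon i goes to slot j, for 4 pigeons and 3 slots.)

UNSATISFIABLE

Branch on b_11: set b_11 = false.
Branch on b_12: set b_12 = true.
Unit clause (NOT b_22) forces b_22 = false.
Unit clause (NOT b_32) forces b_32 = false.
Unit clause (NOT b_42) forces b_42 = false.
Branch on b_21: set b_21 = true.
Unit clause (NOT b_31) forces b_31 = false.
Unit clause (b_33) forces b_33 = true.
Unit clause (NOT b_41) forces b_41 = false.
Unit clause (b_43) forces b_43 = true.
Now (NOT b_43) is unsatisfied and unit — conflict.
So b_21 must be the other value — set b_21 = false.
Unit clause (b_23) forces b_23 = true.
Unit clause (NOT b_13) forces b_13 = false.
Unit clause (NOT b_33) forces b_33 = false.
Unit clause (b_31) forces b_31 = true.
Unit clause (NOT b_41) forces b_41 = false.
Unit clause (b_43) forces b_43 = true.
Now (NOT b_43) is unsatisfied and unit — conflict.
Neither b_21 = true nor b_21 = false works.
So b_12 must be the other value — set b_12 = false.
Unit clause (b_13) forces b_13 = true.
Unit clause (NOT b_23) forces b_23 = false.
Unit clause (NOT b_33) forces b_33 = false.
Unit clause (NOT b_43) forces b_43 = false.
Branch on b_21: set b_21 = true.
Unit clause (NOT b_31) forces b_31 = false.
Unit clause (b_32) forces b_32 = true.
Unit clause (NOT b_41) forces b_41 = false.
Unit clause (b_42) forces b_42 = true.
Now (NOT b_42) is unsatisfied and unit — conflict.
So b_21 must be the other value — set b_21 = false.
Unit clause (b_22) forces b_22 = true.
Unit clause (NOT b_32) forces b_32 = false.
Unit clause (b_31) forces b_31 = true.
Unit clause (NOT b_41) forces b_41 = false.
Unit clause (b_42) forces b_42 = true.
Now (NOT b_42) is unsatisfied and unit — conflict.
Neither b_21 = true nor b_21 = false works.
Neither b_12 = true nor b_12 = false works.
So b_11 must be the other value — set b_11 = true.
Unit clause (NOT b_21) forces b_21 = false.
Unit clause (NOT b_31) forces b_31 = false.
Unit clause (NOT b_41) forces b_41 = false.
Branch on b_22: set b_22 = true.
Unit clause (NOT b_12) forces b_12 = false.
Unit clause (NOT b_32) forces b_32 = false.
Unit clause (b_33) forces b_33 = true.
Unit clause (NOT b_42) forces b_42 = false.
Unit clause (b_43) forces b_43 = true.
Now (NOT b_43) is unsatisfied and unit — conflict.
So b_22 must be the other value — set b_22 = false.
Unit clause (b_23) forces b_23 = true.
Unit clause (NOT b_13) forces b_13 = false.
Unit clause (NOT b_33) forces b_33 = false.
Unit clause (b_32) forces b_32 = true.
Unit clause (NOT b_12) forces b_12 = false.
Unit clause (NOT b_42) forces b_42 = false.
Unit clause (b_43) forces b_43 = true.
Now (NOT b_43) is unsatisfied and unit — conflict.
Neither b_22 = true nor b_22 = false works.
Neither b_11 = true nor b_11 = false works.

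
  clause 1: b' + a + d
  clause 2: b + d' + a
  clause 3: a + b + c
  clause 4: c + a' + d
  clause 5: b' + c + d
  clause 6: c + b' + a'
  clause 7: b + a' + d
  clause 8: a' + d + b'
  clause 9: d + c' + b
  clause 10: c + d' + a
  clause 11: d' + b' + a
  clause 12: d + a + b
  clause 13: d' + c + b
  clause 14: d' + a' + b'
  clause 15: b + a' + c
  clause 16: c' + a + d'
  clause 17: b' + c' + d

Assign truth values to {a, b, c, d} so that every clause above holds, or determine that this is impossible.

Case b = 0:
Case d = 1:
(a) alone gives a = 1.
(c) alone gives c = 1.
Every clause now holds.

a: 1,  b: 0,  c: 1,  d: 1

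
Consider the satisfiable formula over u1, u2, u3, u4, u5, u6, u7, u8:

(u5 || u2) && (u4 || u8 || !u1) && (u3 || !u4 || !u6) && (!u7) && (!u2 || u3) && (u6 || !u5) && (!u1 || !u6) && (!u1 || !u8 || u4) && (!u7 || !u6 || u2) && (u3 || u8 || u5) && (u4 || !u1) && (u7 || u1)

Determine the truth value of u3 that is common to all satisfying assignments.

Suppose u3 = false.
The clause (!u7) is unit, so u7 = false.
The clause (!u2) is unit, so u2 = false.
The clause (u5) is unit, so u5 = true.
The clause (u6) is unit, so u6 = true.
The clause (!u4) is unit, so u4 = false.
The clause (!u1) is unit, so u1 = false.
Now (u1) is unsatisfied and unit — conflict.
So every satisfying assignment has u3 = True.

True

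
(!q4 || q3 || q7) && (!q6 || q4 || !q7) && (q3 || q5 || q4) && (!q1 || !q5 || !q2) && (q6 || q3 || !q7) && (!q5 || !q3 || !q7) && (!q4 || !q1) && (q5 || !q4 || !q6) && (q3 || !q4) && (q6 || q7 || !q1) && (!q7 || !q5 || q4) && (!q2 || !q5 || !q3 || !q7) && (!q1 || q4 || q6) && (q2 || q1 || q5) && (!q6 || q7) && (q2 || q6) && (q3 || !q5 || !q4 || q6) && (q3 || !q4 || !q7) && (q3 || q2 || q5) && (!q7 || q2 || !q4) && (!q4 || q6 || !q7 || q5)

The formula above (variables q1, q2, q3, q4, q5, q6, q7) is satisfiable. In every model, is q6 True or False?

Suppose q6 = true.
(q7) alone gives q7 = true.
(q4) alone gives q4 = true.
(!q1) alone gives q1 = false.
(q5) alone gives q5 = true.
(!q3) alone gives q3 = false.
Now (q3) is unsatisfied and unit — conflict.
So every satisfying assignment has q6 = False.

False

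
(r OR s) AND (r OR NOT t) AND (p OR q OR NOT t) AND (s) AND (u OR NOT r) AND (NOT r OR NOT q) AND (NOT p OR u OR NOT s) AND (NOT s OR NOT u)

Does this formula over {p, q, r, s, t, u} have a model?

(s) alone gives s = true.
(NOT u) alone gives u = false.
(NOT r) alone gives r = false.
(NOT t) alone gives t = false.
(NOT p) alone gives p = false.
No clause remains; q is free.
A satisfying assignment: p ↦ false; q ↦ false; r ↦ false; s ↦ true; t ↦ false; u ↦ false.

Satisfiable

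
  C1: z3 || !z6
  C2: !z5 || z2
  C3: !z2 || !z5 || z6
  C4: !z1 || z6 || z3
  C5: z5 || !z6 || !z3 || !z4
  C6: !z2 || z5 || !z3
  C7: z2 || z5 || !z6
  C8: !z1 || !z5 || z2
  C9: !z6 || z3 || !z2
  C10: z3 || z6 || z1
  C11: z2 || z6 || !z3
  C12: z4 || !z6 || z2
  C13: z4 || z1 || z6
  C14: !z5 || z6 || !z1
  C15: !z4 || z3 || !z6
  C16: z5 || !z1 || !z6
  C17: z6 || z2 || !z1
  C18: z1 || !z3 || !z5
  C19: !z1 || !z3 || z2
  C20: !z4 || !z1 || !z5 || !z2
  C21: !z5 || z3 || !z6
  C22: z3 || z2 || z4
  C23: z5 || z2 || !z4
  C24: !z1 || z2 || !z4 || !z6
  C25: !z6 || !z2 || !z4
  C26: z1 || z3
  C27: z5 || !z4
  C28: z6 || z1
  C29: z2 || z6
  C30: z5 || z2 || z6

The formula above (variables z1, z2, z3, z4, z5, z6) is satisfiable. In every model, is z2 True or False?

Suppose z2 = false.
Unit clause (!z5) forces z5 = false.
Unit clause (!z6) forces z6 = false.
Now (z6) is unsatisfied and unit — conflict.
So every satisfying assignment has z2 = True.

True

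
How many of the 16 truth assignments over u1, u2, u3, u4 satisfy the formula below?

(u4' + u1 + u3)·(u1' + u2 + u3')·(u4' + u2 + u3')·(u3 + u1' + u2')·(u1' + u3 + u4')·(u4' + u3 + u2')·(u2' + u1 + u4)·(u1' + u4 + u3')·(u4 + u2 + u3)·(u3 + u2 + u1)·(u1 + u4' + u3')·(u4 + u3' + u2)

1

There are 2^4 = 16 truth assignments over (u1, u2, u3, u4).
Check each against the 12 clauses (columns in the order u1, u2, u3, u4):
  F F F F  ✗ fails (u4 + u2 + u3)
  F F F T  ✗ fails (u4' + u1 + u3)
  F F T F  ✗ fails (u4 + u3' + u2)
  F F T T  ✗ fails (u4' + u2 + u3')
  F T F F  ✗ fails (u2' + u1 + u4)
  F T F T  ✗ fails (u4' + u1 + u3)
  F T T F  ✗ fails (u2' + u1 + u4)
  F T T T  ✗ fails (u1 + u4' + u3')
  T F F F  ✗ fails (u4 + u2 + u3)
  T F F T  ✗ fails (u1' + u3 + u4')
  T F T F  ✗ fails (u1' + u2 + u3')
  T F T T  ✗ fails (u1' + u2 + u3')
  T T F F  ✗ fails (u3 + u1' + u2')
  T T F T  ✗ fails (u3 + u1' + u2')
  T T T F  ✗ fails (u1' + u4 + u3')
  T T T T  ✓ satisfies all
1 of the 16 rows is a model.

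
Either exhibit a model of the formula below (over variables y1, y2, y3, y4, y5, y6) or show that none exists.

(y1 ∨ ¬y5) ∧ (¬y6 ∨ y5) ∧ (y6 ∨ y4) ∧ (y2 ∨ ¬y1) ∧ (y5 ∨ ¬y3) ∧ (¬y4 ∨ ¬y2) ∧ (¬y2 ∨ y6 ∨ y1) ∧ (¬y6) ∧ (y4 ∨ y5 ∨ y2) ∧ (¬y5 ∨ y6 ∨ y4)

From the singleton clause (¬y6), y6 = False.
From the singleton clause (y4), y4 = True.
From the singleton clause (¬y2), y2 = False.
From the singleton clause (¬y1), y1 = False.
From the singleton clause (¬y5), y5 = False.
From the singleton clause (¬y3), y3 = False.
All clauses are satisfied.

y1: False; y2: False; y3: False; y4: True; y5: False; y6: False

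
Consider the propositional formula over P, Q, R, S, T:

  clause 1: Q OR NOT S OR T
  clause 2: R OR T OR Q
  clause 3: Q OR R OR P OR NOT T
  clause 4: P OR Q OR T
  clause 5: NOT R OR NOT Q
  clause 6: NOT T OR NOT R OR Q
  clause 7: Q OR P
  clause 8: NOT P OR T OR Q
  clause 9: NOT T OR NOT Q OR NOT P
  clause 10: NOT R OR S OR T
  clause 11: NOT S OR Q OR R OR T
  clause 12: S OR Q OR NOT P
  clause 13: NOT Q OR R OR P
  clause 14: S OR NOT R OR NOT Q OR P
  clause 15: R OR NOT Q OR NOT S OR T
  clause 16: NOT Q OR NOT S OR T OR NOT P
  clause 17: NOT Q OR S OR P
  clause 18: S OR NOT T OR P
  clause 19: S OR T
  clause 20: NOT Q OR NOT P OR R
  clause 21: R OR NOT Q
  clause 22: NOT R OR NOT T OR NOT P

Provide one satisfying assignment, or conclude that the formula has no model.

Suppose R = false.
Unit clause (NOT Q) forces Q = false.
Unit clause (T) forces T = true.
Unit clause (P) forces P = true.
Unit clause (S) forces S = true.
Every clause now holds.

P=true,  Q=false,  R=false,  S=true,  T=true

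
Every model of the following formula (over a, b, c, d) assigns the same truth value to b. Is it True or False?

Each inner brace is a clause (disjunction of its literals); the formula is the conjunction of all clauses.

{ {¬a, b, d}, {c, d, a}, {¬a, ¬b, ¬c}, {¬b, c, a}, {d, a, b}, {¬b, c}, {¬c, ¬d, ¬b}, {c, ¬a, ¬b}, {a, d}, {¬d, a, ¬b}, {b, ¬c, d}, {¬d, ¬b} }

False

Suppose b = True.
Unit clause (c) forces c = True.
Unit clause (¬a) forces a = False.
Unit clause (¬d) forces d = False.
That conflicts with the unit clause (d).
So every satisfying assignment has b = False.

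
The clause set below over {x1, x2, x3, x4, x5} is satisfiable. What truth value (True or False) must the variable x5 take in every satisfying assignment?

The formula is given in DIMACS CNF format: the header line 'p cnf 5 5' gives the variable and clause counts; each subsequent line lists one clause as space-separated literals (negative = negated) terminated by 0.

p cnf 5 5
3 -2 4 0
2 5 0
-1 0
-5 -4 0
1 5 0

True

Suppose x5 = False.
The clause (x2) is unit, so x2 = True.
The clause (¬x1) is unit, so x1 = False.
But (x1) is also a unit clause — contradiction.
So every satisfying assignment has x5 = True.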